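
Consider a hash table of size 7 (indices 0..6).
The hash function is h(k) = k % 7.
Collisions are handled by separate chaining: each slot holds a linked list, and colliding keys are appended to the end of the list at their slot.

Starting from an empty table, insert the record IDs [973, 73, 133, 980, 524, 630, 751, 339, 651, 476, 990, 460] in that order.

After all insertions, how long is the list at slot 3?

3

Insert 973: h=0, bucket 0 empty → new chain.
Insert 73: h=3, bucket 3 empty → new chain.
Insert 133: h=0, bucket 0 nonempty → append to chain.
Insert 980: h=0, bucket 0 nonempty → append to chain.
Insert 524: h=6, bucket 6 empty → new chain.
Insert 630: h=0, bucket 0 nonempty → append to chain.
Insert 751: h=2, bucket 2 empty → new chain.
Insert 339: h=3, bucket 3 nonempty → append to chain.
Insert 651: h=0, bucket 0 nonempty → append to chain.
Insert 476: h=0, bucket 0 nonempty → append to chain.
Insert 990: h=3, bucket 3 nonempty → append to chain.
Insert 460: h=5, bucket 5 empty → new chain.
Final buckets:
0: 973 -> 133 -> 980 -> 630 -> 651 -> 476
1: -
2: 751
3: 73 -> 339 -> 990
4: -
5: 460
6: 524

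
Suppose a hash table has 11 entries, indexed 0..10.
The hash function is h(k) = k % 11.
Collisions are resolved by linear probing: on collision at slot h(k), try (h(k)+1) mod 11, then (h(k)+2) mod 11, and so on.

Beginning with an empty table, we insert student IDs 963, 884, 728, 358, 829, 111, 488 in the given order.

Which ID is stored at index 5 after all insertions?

963 hashes to 6; slot 6 is free -> place at 6.
884 hashes to 4; slot 4 is free -> place at 4.
728 hashes to 2; slot 2 is free -> place at 2.
358 hashes to 6; 6 taken -> place at 7.
829 hashes to 4; 4 taken -> place at 5.
111 hashes to 1; slot 1 is free -> place at 1.
488 hashes to 4; 4,5,6,7 taken -> place at 8.
Table: [—, 111, 728, —, 884, 829, 963, 358, 488, —, —]

829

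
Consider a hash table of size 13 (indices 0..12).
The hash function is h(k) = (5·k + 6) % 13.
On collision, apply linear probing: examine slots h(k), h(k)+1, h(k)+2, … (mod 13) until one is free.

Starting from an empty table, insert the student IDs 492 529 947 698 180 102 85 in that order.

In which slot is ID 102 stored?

1

492: h=9 → slot 9
529: h=12 → slot 12
947: h=9, probe 9,10 → slot 10
698: h=12, probe 12,0 → slot 0
180: h=9, probe 9,10,11 → slot 11
102: h=9, probe 9,10,11,12,0,1 → slot 1
85: h=2 → slot 2
Table: [698, 102, 85, ∅, ∅, ∅, ∅, ∅, ∅, 492, 947, 180, 529]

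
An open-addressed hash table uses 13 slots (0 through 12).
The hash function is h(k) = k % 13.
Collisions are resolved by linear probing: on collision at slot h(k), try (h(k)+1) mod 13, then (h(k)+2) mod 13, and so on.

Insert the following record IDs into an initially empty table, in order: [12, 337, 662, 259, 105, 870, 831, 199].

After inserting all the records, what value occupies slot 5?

831

Insert 12: h=12, slot 12 empty → index 12.
Insert 337: h=12, slot 12 occupied → index 0.
Insert 662: h=12, slots 12,0 occupied → index 1.
Insert 259: h=12, slots 12,0,1 occupied → index 2.
Insert 105: h=1, slots 1,2 occupied → index 3.
Insert 870: h=12, slots 12,0,1,2,3 occupied → index 4.
Insert 831: h=12, slots 12,0,1,2,3,4 occupied → index 5.
Insert 199: h=4, slots 4,5 occupied → index 6.
Table: [337, 662, 259, 105, 870, 831, 199, ., ., ., ., ., 12]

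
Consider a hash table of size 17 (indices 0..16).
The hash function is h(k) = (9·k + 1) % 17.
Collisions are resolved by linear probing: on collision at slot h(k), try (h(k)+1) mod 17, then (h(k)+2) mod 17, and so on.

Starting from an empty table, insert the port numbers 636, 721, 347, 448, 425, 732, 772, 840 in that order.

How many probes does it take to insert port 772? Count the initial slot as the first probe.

4

636: h=13 → slot 13
721: h=13, probe 13,14 → slot 14
347: h=13, probe 13,14,15 → slot 15
448: h=4 → slot 4
425: h=1 → slot 1
732: h=10 → slot 10
772: h=13, probe 13,14,15,16 → slot 16
840: h=13, probe 13,14,15,16,0 → slot 0
Table: [840, 425, -, -, 448, -, -, -, -, -, 732, -, -, 636, 721, 347, 772]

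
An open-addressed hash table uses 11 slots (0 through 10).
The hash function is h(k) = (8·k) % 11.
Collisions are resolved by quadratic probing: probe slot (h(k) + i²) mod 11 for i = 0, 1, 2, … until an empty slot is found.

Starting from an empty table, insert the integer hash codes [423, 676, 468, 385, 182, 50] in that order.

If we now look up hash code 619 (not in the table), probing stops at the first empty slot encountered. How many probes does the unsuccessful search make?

423: h=7 => slot 7
676: h=7, probe 7,8 => slot 8
468: h=4 => slot 4
385: h=0 => slot 0
182: h=4, probe 4,5 => slot 5
50: h=4, probe 4,5,8,2 => slot 2
Table: [385, —, 50, —, 468, 182, —, 423, 676, —, —]
Lookup 619: h=2, probe 2,3 → slot 3 empty, not found.

2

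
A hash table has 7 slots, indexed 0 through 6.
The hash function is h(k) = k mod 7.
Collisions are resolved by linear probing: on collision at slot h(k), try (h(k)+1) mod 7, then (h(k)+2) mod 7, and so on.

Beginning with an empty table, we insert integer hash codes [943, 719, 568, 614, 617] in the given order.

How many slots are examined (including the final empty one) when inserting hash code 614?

943: h=5 => slot 5
719: h=5, probe 5,6 => slot 6
568: h=1 => slot 1
614: h=5, probe 5,6,0 => slot 0
617: h=1, probe 1,2 => slot 2
Table: [614, 568, 617, ∅, ∅, 943, 719]

3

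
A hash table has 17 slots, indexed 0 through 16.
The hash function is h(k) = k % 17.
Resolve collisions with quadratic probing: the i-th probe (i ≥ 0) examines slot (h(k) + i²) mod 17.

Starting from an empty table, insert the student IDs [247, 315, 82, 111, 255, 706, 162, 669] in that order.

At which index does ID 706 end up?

1

Insert 247: h=9, slot 9 empty → index 9.
Insert 315: h=9, slot 9 occupied → index 10.
Insert 82: h=14, slot 14 empty → index 14.
Insert 111: h=9, slots 9,10 occupied → index 13.
Insert 255: h=0, slot 0 empty → index 0.
Insert 706: h=9, slots 9,10,13 occupied → index 1.
Insert 162: h=9, slots 9,10,13,1 occupied → index 8.
Insert 669: h=6, slot 6 empty → index 6.
Table: [255, 706, ∅, ∅, ∅, ∅, 669, ∅, 162, 247, 315, ∅, ∅, 111, 82, ∅, ∅]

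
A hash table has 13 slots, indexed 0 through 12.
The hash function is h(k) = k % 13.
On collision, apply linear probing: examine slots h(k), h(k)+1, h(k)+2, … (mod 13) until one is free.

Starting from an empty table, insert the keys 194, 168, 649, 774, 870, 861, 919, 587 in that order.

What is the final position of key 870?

194: h=12 -> slot 12
168: h=12, probe 12,0 -> slot 0
649: h=12, probe 12,0,1 -> slot 1
774: h=7 -> slot 7
870: h=12, probe 12,0,1,2 -> slot 2
861: h=3 -> slot 3
919: h=9 -> slot 9
587: h=2, probe 2,3,4 -> slot 4
Table: [168, 649, 870, 861, 587, ∅, ∅, 774, ∅, 919, ∅, ∅, 194]

2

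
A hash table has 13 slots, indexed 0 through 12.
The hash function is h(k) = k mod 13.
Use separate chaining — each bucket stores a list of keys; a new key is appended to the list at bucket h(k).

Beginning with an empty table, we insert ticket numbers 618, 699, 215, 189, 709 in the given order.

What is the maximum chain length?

618 → bucket 7
699 → bucket 10
215 → bucket 7 (collision)
189 → bucket 7 (collision)
709 → bucket 7 (collision)
Final buckets:
0: —
1: —
2: —
3: —
4: —
5: —
6: —
7: 618 -> 215 -> 189 -> 709
8: —
9: —
10: 699
11: —
12: —

4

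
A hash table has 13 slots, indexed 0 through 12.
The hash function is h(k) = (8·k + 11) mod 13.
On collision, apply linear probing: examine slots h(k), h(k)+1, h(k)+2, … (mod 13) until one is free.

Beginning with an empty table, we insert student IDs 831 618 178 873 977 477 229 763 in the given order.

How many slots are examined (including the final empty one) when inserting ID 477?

2

Insert 831: h=3, slot 3 empty → index 3.
Insert 618: h=2, slot 2 empty → index 2.
Insert 178: h=5, slot 5 empty → index 5.
Insert 873: h=1, slot 1 empty → index 1.
Insert 977: h=1, slots 1,2,3 occupied → index 4.
Insert 477: h=5, slot 5 occupied → index 6.
Insert 229: h=10, slot 10 empty → index 10.
Insert 763: h=5, slots 5,6 occupied → index 7.
Table: [∅, 873, 618, 831, 977, 178, 477, 763, ∅, ∅, 229, ∅, ∅]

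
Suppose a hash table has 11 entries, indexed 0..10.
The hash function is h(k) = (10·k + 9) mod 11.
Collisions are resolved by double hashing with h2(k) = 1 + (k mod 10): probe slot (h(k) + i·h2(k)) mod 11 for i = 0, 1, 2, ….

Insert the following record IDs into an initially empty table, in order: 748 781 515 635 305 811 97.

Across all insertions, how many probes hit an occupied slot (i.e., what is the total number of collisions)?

5

Insert 748: h=9, slot 9 empty → index 9.
Insert 781: h=9, h2=2, slot 9 occupied → index 0.
Insert 515: h=0, h2=6, slot 0 occupied → index 6.
Insert 635: h=1, slot 1 empty → index 1.
Insert 305: h=1, h2=6, slot 1 occupied → index 7.
Insert 811: h=1, h2=2, slot 1 occupied → index 3.
Insert 97: h=0, h2=8, slot 0 occupied → index 8.
Table: [781, 635, —, 811, —, —, 515, 305, 97, 748, —]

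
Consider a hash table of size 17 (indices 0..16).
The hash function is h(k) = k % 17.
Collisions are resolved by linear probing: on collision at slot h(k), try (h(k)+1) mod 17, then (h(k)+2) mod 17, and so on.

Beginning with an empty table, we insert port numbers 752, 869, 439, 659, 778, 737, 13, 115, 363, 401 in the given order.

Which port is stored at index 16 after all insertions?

752: h=4 → slot 4
869: h=2 → slot 2
439: h=14 → slot 14
659: h=13 → slot 13
778: h=13, probe 13,14,15 → slot 15
737: h=6 → slot 6
13: h=13, probe 13,14,15,16 → slot 16
115: h=13, probe 13,14,15,16,0 → slot 0
363: h=6, probe 6,7 → slot 7
401: h=10 → slot 10
Table: [115, _, 869, _, 752, _, 737, 363, _, _, 401, _, _, 659, 439, 778, 13]

13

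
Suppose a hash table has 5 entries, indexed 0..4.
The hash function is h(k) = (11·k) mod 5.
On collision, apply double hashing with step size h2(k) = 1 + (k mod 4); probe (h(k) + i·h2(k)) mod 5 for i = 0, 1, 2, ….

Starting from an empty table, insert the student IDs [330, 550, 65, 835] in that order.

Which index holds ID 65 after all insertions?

Insert 330: h=0, slot 0 empty → index 0.
Insert 550: h=0, h2=3, slot 0 occupied → index 3.
Insert 65: h=0, h2=2, slot 0 occupied → index 2.
Insert 835: h=0, h2=4, slot 0 occupied → index 4.
Table: [330, _, 65, 550, 835]

2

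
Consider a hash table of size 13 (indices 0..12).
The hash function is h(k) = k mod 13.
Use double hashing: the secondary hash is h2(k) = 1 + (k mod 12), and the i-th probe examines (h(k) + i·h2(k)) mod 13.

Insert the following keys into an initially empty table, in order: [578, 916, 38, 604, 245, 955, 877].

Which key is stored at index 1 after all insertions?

578: h=6 => slot 6
916: h=6, h2=5, probe 6,11 => slot 11
38: h=12 => slot 12
604: h=6, h2=5, probe 6,11,3 => slot 3
245: h=11, h2=6, probe 11,4 => slot 4
955: h=6, h2=8, probe 6,1 => slot 1
877: h=6, h2=2, probe 6,8 => slot 8
Table: [_, 955, _, 604, 245, _, 578, _, 877, _, _, 916, 38]

955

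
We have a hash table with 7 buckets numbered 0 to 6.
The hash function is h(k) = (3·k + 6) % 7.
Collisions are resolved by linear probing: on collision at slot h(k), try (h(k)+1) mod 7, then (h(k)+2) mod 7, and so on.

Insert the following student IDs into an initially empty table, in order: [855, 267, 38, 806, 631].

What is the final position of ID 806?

Insert 855: h=2, slot 2 empty => index 2.
Insert 267: h=2, slot 2 occupied => index 3.
Insert 38: h=1, slot 1 empty => index 1.
Insert 806: h=2, slots 2,3 occupied => index 4.
Insert 631: h=2, slots 2,3,4 occupied => index 5.
Table: [., 38, 855, 267, 806, 631, .]

4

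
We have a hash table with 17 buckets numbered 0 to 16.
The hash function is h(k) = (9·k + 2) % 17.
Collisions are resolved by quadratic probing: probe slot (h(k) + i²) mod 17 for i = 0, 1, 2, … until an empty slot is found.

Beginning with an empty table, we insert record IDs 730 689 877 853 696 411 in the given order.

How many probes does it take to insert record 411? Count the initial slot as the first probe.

Insert 730: h=10, slot 10 empty → index 10.
Insert 689: h=15, slot 15 empty → index 15.
Insert 877: h=7, slot 7 empty → index 7.
Insert 853: h=12, slot 12 empty → index 12.
Insert 696: h=10, slot 10 occupied → index 11.
Insert 411: h=12, slot 12 occupied → index 13.
Table: [_, _, _, _, _, _, _, 877, _, _, 730, 696, 853, 411, _, 689, _]

2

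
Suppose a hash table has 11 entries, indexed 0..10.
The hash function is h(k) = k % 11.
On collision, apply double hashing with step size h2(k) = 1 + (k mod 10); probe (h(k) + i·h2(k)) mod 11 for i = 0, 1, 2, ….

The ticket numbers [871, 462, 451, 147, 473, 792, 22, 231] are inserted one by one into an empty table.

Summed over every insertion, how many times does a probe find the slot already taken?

13

Insert 871: h=2, slot 2 empty => index 2.
Insert 462: h=0, slot 0 empty => index 0.
Insert 451: h=0, h2=2, slots 0,2 occupied => index 4.
Insert 147: h=4, h2=8, slot 4 occupied => index 1.
Insert 473: h=0, h2=4, slots 0,4 occupied => index 8.
Insert 792: h=0, h2=3, slot 0 occupied => index 3.
Insert 22: h=0, h2=3, slots 0,3 occupied => index 6.
Insert 231: h=0, h2=2, slots 0,2,4,6,8 occupied => index 10.
Table: [462, 147, 871, 792, 451, -, 22, -, 473, -, 231]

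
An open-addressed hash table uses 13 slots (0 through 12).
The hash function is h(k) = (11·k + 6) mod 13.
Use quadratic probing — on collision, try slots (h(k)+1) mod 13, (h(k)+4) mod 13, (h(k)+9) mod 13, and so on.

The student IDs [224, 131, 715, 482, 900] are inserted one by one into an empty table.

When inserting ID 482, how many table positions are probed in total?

224 hashes to 0; slot 0 is free → place at 0.
131 hashes to 4; slot 4 is free → place at 4.
715 hashes to 6; slot 6 is free → place at 6.
482 hashes to 4; 4 taken → place at 5.
900 hashes to 0; 0 taken → place at 1.
Table: [224, 900, ∅, ∅, 131, 482, 715, ∅, ∅, ∅, ∅, ∅, ∅]

2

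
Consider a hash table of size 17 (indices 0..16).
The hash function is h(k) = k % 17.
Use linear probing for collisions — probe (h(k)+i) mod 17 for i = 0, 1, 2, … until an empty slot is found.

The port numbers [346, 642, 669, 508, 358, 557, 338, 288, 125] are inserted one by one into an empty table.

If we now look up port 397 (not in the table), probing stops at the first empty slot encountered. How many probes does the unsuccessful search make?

4

346 hashes to 6; slot 6 is free -> place at 6.
642 hashes to 13; slot 13 is free -> place at 13.
669 hashes to 6; 6 taken -> place at 7.
508 hashes to 15; slot 15 is free -> place at 15.
358 hashes to 1; slot 1 is free -> place at 1.
557 hashes to 13; 13 taken -> place at 14.
338 hashes to 15; 15 taken -> place at 16.
288 hashes to 16; 16 taken -> place at 0.
125 hashes to 6; 6,7 taken -> place at 8.
Table: [288, 358, —, —, —, —, 346, 669, 125, —, —, —, —, 642, 557, 508, 338]
Lookup 397: h=6, probe 6,7,8,9 → slot 9 empty, not found.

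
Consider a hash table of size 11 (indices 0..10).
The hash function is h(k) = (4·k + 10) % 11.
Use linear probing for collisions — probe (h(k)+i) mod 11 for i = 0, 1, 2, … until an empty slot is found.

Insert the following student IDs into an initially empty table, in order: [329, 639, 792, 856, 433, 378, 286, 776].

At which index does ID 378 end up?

Insert 329: h=6, slot 6 empty -> index 6.
Insert 639: h=3, slot 3 empty -> index 3.
Insert 792: h=10, slot 10 empty -> index 10.
Insert 856: h=2, slot 2 empty -> index 2.
Insert 433: h=4, slot 4 empty -> index 4.
Insert 378: h=4, slot 4 occupied -> index 5.
Insert 286: h=10, slot 10 occupied -> index 0.
Insert 776: h=1, slot 1 empty -> index 1.
Table: [286, 776, 856, 639, 433, 378, 329, -, -, -, 792]

5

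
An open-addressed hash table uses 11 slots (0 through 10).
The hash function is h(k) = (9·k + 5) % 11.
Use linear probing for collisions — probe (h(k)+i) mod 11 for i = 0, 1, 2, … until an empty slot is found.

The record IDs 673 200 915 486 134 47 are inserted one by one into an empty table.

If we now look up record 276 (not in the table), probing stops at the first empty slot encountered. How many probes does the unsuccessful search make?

Insert 673: h=1, slot 1 empty → index 1.
Insert 200: h=1, slot 1 occupied → index 2.
Insert 915: h=1, slots 1,2 occupied → index 3.
Insert 486: h=1, slots 1,2,3 occupied → index 4.
Insert 134: h=1, slots 1,2,3,4 occupied → index 5.
Insert 47: h=10, slot 10 empty → index 10.
Table: [—, 673, 200, 915, 486, 134, —, —, —, —, 47]
Lookup 276: h=3, probe 3,4,5,6 → slot 6 empty, not found.

4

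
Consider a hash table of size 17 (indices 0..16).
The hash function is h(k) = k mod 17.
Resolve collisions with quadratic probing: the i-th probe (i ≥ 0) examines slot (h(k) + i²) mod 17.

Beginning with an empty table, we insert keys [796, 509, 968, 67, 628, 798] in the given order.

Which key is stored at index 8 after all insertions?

628

796 hashes to 14; slot 14 is free => place at 14.
509 hashes to 16; slot 16 is free => place at 16.
968 hashes to 16; 16 taken => place at 0.
67 hashes to 16; 16,0 taken => place at 3.
628 hashes to 16; 16,0,3 taken => place at 8.
798 hashes to 16; 16,0,3,8 taken => place at 15.
Table: [968, ., ., 67, ., ., ., ., 628, ., ., ., ., ., 796, 798, 509]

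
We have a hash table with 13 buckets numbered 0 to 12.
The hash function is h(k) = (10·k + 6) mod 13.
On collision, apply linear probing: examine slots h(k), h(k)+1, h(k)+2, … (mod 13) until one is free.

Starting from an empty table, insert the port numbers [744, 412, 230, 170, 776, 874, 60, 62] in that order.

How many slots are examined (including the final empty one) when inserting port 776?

3

744: h=10 → slot 10
412: h=5 → slot 5
230: h=5, probe 5,6 → slot 6
170: h=3 → slot 3
776: h=5, probe 5,6,7 → slot 7
874: h=10, probe 10,11 → slot 11
60: h=8 → slot 8
62: h=2 → slot 2
Table: [-, -, 62, 170, -, 412, 230, 776, 60, -, 744, 874, -]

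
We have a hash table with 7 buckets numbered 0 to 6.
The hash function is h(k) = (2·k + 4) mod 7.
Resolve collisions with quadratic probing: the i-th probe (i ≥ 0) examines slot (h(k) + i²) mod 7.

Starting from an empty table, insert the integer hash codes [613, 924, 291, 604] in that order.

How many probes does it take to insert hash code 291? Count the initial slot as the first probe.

613: h=5 => slot 5
924: h=4 => slot 4
291: h=5, probe 5,6 => slot 6
604: h=1 => slot 1
Table: [_, 604, _, _, 924, 613, 291]

2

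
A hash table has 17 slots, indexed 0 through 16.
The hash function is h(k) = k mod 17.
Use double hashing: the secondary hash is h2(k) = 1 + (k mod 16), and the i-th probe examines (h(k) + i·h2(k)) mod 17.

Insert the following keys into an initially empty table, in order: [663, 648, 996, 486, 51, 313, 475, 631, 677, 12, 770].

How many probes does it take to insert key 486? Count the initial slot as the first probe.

Insert 663: h=0, slot 0 empty => index 0.
Insert 648: h=2, slot 2 empty => index 2.
Insert 996: h=10, slot 10 empty => index 10.
Insert 486: h=10, h2=7, slots 10,0 occupied => index 7.
Insert 51: h=0, h2=4, slot 0 occupied => index 4.
Insert 313: h=7, h2=10, slots 7,0,10 occupied => index 3.
Insert 475: h=16, slot 16 empty => index 16.
Insert 631: h=2, h2=8, slots 2,10 occupied => index 1.
Insert 677: h=14, slot 14 empty => index 14.
Insert 12: h=12, slot 12 empty => index 12.
Insert 770: h=5, slot 5 empty => index 5.
Table: [663, 631, 648, 313, 51, 770, ., 486, ., ., 996, ., 12, ., 677, ., 475]

3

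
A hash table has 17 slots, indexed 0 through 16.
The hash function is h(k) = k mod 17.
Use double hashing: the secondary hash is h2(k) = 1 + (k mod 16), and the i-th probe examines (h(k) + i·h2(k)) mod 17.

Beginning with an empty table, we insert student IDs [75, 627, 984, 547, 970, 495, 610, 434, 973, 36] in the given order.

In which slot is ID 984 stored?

75: h=7 -> slot 7
627: h=15 -> slot 15
984: h=15, h2=9, probe 15,7,16 -> slot 16
547: h=3 -> slot 3
970: h=1 -> slot 1
495: h=2 -> slot 2
610: h=15, h2=3, probe 15,1,4 -> slot 4
434: h=9 -> slot 9
973: h=4, h2=14, probe 4,1,15,12 -> slot 12
36: h=2, h2=5, probe 2,7,12,0 -> slot 0
Table: [36, 970, 495, 547, 610, ∅, ∅, 75, ∅, 434, ∅, ∅, 973, ∅, ∅, 627, 984]

16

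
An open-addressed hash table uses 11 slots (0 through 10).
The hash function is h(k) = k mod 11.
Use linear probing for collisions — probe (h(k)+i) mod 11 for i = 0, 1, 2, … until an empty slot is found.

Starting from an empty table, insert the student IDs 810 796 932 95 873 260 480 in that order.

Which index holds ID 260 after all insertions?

Insert 810: h=7, slot 7 empty -> index 7.
Insert 796: h=4, slot 4 empty -> index 4.
Insert 932: h=8, slot 8 empty -> index 8.
Insert 95: h=7, slots 7,8 occupied -> index 9.
Insert 873: h=4, slot 4 occupied -> index 5.
Insert 260: h=7, slots 7,8,9 occupied -> index 10.
Insert 480: h=7, slots 7,8,9,10 occupied -> index 0.
Table: [480, -, -, -, 796, 873, -, 810, 932, 95, 260]

10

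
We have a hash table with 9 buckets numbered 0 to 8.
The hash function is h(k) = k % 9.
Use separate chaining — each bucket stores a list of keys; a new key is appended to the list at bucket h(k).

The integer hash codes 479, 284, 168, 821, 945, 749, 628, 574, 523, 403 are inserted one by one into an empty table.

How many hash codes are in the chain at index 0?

Insert 479: h=2, bucket 2 empty → new chain.
Insert 284: h=5, bucket 5 empty → new chain.
Insert 168: h=6, bucket 6 empty → new chain.
Insert 821: h=2, bucket 2 nonempty → append to chain.
Insert 945: h=0, bucket 0 empty → new chain.
Insert 749: h=2, bucket 2 nonempty → append to chain.
Insert 628: h=7, bucket 7 empty → new chain.
Insert 574: h=7, bucket 7 nonempty → append to chain.
Insert 523: h=1, bucket 1 empty → new chain.
Insert 403: h=7, bucket 7 nonempty → append to chain.
Final buckets:
0: 945
1: 523
2: 479 -> 821 -> 749
3: .
4: .
5: 284
6: 168
7: 628 -> 574 -> 403
8: .

1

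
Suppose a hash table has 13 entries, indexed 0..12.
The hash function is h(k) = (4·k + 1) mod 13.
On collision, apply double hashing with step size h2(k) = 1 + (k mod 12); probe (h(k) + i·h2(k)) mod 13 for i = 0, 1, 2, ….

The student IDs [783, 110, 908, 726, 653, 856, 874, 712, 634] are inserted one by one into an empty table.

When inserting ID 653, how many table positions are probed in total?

4

783: h=0 => slot 0
110: h=12 => slot 12
908: h=6 => slot 6
726: h=6, h2=7, probe 6,0,7 => slot 7
653: h=0, h2=6, probe 0,6,12,5 => slot 5
856: h=6, h2=5, probe 6,11 => slot 11
874: h=0, h2=11, probe 0,11,9 => slot 9
712: h=2 => slot 2
634: h=2, h2=11, probe 2,0,11,9,7,5,3 => slot 3
Table: [783, -, 712, 634, -, 653, 908, 726, -, 874, -, 856, 110]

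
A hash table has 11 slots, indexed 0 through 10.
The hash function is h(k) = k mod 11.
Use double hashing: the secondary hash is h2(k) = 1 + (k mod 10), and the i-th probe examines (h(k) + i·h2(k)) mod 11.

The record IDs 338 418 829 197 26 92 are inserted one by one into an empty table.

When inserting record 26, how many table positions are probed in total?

338: h=8 -> slot 8
418: h=0 -> slot 0
829: h=4 -> slot 4
197: h=10 -> slot 10
26: h=4, h2=7, probe 4,0,7 -> slot 7
92: h=4, h2=3, probe 4,7,10,2 -> slot 2
Table: [418, -, 92, -, 829, -, -, 26, 338, -, 197]

3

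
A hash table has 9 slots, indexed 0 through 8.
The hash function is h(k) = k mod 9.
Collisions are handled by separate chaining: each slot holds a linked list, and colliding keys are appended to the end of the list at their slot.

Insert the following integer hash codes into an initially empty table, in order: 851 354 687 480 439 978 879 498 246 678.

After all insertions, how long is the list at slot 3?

6

851 → bucket 5
354 → bucket 3
687 → bucket 3 (collision)
480 → bucket 3 (collision)
439 → bucket 7
978 → bucket 6
879 → bucket 6 (collision)
498 → bucket 3 (collision)
246 → bucket 3 (collision)
678 → bucket 3 (collision)
Final buckets:
0: —
1: —
2: —
3: 354 -> 687 -> 480 -> 498 -> 246 -> 678
4: —
5: 851
6: 978 -> 879
7: 439
8: —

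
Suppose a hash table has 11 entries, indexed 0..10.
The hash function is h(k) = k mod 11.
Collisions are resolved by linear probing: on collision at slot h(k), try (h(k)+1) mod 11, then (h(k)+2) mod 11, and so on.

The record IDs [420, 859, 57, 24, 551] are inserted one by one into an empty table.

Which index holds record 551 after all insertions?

420 hashes to 2; slot 2 is free → place at 2.
859 hashes to 1; slot 1 is free → place at 1.
57 hashes to 2; 2 taken → place at 3.
24 hashes to 2; 2,3 taken → place at 4.
551 hashes to 1; 1,2,3,4 taken → place at 5.
Table: [_, 859, 420, 57, 24, 551, _, _, _, _, _]

5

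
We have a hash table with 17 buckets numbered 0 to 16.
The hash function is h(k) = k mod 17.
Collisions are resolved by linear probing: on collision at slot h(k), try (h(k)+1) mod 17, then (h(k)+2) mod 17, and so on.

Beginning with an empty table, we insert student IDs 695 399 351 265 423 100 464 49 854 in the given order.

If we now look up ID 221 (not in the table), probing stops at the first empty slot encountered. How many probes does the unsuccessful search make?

3

Insert 695: h=15, slot 15 empty → index 15.
Insert 399: h=8, slot 8 empty → index 8.
Insert 351: h=11, slot 11 empty → index 11.
Insert 265: h=10, slot 10 empty → index 10.
Insert 423: h=15, slot 15 occupied → index 16.
Insert 100: h=15, slots 15,16 occupied → index 0.
Insert 464: h=5, slot 5 empty → index 5.
Insert 49: h=15, slots 15,16,0 occupied → index 1.
Insert 854: h=4, slot 4 empty → index 4.
Table: [100, 49, -, -, 854, 464, -, -, 399, -, 265, 351, -, -, -, 695, 423]
Lookup 221: h=0, probe 0,1,2 → slot 2 empty, not found.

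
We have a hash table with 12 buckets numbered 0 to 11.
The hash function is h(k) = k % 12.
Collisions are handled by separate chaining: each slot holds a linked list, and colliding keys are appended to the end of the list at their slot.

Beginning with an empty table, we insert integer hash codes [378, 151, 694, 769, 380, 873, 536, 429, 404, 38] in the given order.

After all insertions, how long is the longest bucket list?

Insert 378: h=6, bucket 6 empty -> new chain.
Insert 151: h=7, bucket 7 empty -> new chain.
Insert 694: h=10, bucket 10 empty -> new chain.
Insert 769: h=1, bucket 1 empty -> new chain.
Insert 380: h=8, bucket 8 empty -> new chain.
Insert 873: h=9, bucket 9 empty -> new chain.
Insert 536: h=8, bucket 8 nonempty -> append to chain.
Insert 429: h=9, bucket 9 nonempty -> append to chain.
Insert 404: h=8, bucket 8 nonempty -> append to chain.
Insert 38: h=2, bucket 2 empty -> new chain.
Final buckets:
0: ∅
1: 769
2: 38
3: ∅
4: ∅
5: ∅
6: 378
7: 151
8: 380 -> 536 -> 404
9: 873 -> 429
10: 694
11: ∅

3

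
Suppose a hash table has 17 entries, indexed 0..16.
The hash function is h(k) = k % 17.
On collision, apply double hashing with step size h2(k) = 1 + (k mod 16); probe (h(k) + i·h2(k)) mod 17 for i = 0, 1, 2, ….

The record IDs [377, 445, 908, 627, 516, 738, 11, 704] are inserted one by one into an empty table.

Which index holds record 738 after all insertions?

Insert 377: h=3, slot 3 empty → index 3.
Insert 445: h=3, h2=14, slot 3 occupied → index 0.
Insert 908: h=7, slot 7 empty → index 7.
Insert 627: h=15, slot 15 empty → index 15.
Insert 516: h=6, slot 6 empty → index 6.
Insert 738: h=7, h2=3, slot 7 occupied → index 10.
Insert 11: h=11, slot 11 empty → index 11.
Insert 704: h=7, h2=1, slot 7 occupied → index 8.
Table: [445, ., ., 377, ., ., 516, 908, 704, ., 738, 11, ., ., ., 627, .]

10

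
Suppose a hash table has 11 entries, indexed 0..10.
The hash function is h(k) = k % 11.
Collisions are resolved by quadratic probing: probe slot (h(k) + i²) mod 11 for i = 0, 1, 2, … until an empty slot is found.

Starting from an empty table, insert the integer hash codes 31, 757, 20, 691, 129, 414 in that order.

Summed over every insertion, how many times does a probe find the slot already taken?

8

31 hashes to 9; slot 9 is free => place at 9.
757 hashes to 9; 9 taken => place at 10.
20 hashes to 9; 9,10 taken => place at 2.
691 hashes to 9; 9,10,2 taken => place at 7.
129 hashes to 8; slot 8 is free => place at 8.
414 hashes to 7; 7,8 taken => place at 0.
Table: [414, ∅, 20, ∅, ∅, ∅, ∅, 691, 129, 31, 757]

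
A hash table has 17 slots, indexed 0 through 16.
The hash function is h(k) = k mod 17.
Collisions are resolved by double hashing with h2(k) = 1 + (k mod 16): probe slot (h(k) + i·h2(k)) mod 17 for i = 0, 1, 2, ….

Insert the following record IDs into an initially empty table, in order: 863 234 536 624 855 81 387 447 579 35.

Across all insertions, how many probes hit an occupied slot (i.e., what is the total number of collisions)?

10

Insert 863: h=13, slot 13 empty -> index 13.
Insert 234: h=13, h2=11, slot 13 occupied -> index 7.
Insert 536: h=9, slot 9 empty -> index 9.
Insert 624: h=12, slot 12 empty -> index 12.
Insert 855: h=5, slot 5 empty -> index 5.
Insert 81: h=13, h2=2, slot 13 occupied -> index 15.
Insert 387: h=13, h2=4, slot 13 occupied -> index 0.
Insert 447: h=5, h2=16, slot 5 occupied -> index 4.
Insert 579: h=1, slot 1 empty -> index 1.
Insert 35: h=1, h2=4, slots 1,5,9,13,0,4 occupied -> index 8.
Table: [387, 579, ., ., 447, 855, ., 234, 35, 536, ., ., 624, 863, ., 81, .]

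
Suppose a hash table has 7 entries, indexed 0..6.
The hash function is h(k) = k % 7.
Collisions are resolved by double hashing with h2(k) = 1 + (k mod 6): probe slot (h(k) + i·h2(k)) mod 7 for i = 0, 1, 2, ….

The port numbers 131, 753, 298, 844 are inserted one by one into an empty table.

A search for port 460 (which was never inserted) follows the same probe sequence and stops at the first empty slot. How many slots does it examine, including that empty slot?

131 hashes to 5; slot 5 is free => place at 5.
753 hashes to 4; slot 4 is free => place at 4.
298 hashes to 4, h2=5; 4 taken => place at 2.
844 hashes to 4, h2=5; 4,2 taken => place at 0.
Table: [844, _, 298, _, 753, 131, _]
Lookup 460: h=5, h2=5, probe 5,3 → slot 3 empty, not found.

2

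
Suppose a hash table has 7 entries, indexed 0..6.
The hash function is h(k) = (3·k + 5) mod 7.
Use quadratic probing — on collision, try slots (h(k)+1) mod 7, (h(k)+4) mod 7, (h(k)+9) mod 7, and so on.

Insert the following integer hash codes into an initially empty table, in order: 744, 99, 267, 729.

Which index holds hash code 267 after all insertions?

744: h=4 => slot 4
99: h=1 => slot 1
267: h=1, probe 1,2 => slot 2
729: h=1, probe 1,2,5 => slot 5
Table: [—, 99, 267, —, 744, 729, —]

2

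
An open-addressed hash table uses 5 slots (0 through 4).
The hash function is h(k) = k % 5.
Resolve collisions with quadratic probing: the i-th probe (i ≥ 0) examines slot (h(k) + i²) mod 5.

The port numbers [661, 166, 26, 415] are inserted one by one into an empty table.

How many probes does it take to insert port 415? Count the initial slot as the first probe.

661: h=1 => slot 1
166: h=1, probe 1,2 => slot 2
26: h=1, probe 1,2,0 => slot 0
415: h=0, probe 0,1,4 => slot 4
Table: [26, 661, 166, —, 415]

3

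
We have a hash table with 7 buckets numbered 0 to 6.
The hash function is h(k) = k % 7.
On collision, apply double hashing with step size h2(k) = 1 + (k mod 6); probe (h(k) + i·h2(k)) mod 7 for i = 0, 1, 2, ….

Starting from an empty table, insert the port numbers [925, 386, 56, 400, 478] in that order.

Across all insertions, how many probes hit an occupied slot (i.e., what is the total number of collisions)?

2

Insert 925: h=1, slot 1 empty -> index 1.
Insert 386: h=1, h2=3, slot 1 occupied -> index 4.
Insert 56: h=0, slot 0 empty -> index 0.
Insert 400: h=1, h2=5, slot 1 occupied -> index 6.
Insert 478: h=2, slot 2 empty -> index 2.
Table: [56, 925, 478, _, 386, _, 400]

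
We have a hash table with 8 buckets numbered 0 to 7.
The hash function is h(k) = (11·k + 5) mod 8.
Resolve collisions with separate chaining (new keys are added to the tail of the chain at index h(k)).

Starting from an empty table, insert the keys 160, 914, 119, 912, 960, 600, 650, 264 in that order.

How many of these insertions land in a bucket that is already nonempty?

160 -> bucket 5
914 -> bucket 3
119 -> bucket 2
912 -> bucket 5 (collision)
960 -> bucket 5 (collision)
600 -> bucket 5 (collision)
650 -> bucket 3 (collision)
264 -> bucket 5 (collision)
Final buckets:
0: .
1: .
2: 119
3: 914 -> 650
4: .
5: 160 -> 912 -> 960 -> 600 -> 264
6: .
7: .

5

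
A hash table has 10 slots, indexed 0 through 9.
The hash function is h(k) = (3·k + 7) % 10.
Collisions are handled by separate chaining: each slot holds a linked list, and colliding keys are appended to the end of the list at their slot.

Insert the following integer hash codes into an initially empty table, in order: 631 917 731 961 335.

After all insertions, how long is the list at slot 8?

1

631 → bucket 0
917 → bucket 8
731 → bucket 0 (collision)
961 → bucket 0 (collision)
335 → bucket 2
Final buckets:
0: 631 -> 731 -> 961
1: ∅
2: 335
3: ∅
4: ∅
5: ∅
6: ∅
7: ∅
8: 917
9: ∅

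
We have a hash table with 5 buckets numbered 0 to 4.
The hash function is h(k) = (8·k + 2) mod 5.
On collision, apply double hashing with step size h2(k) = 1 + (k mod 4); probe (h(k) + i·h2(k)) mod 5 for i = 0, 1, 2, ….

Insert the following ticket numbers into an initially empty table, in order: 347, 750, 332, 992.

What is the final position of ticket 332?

4

Insert 347: h=3, slot 3 empty => index 3.
Insert 750: h=2, slot 2 empty => index 2.
Insert 332: h=3, h2=1, slot 3 occupied => index 4.
Insert 992: h=3, h2=1, slots 3,4 occupied => index 0.
Table: [992, ∅, 750, 347, 332]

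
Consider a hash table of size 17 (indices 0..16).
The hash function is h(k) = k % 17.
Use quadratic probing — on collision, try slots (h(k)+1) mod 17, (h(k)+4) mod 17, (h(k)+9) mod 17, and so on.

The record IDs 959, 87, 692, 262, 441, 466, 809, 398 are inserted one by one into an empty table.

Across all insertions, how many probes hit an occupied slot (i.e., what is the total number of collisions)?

959 hashes to 7; slot 7 is free → place at 7.
87 hashes to 2; slot 2 is free → place at 2.
692 hashes to 12; slot 12 is free → place at 12.
262 hashes to 7; 7 taken → place at 8.
441 hashes to 16; slot 16 is free → place at 16.
466 hashes to 7; 7,8 taken → place at 11.
809 hashes to 10; slot 10 is free → place at 10.
398 hashes to 7; 7,8,11,16 taken → place at 6.
Table: [∅, ∅, 87, ∅, ∅, ∅, 398, 959, 262, ∅, 809, 466, 692, ∅, ∅, ∅, 441]

7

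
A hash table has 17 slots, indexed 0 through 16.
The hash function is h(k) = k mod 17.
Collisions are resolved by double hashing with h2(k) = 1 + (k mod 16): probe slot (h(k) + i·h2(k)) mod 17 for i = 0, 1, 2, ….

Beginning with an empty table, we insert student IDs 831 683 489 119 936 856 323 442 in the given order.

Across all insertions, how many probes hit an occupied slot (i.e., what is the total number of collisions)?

2

831 hashes to 15; slot 15 is free → place at 15.
683 hashes to 3; slot 3 is free → place at 3.
489 hashes to 13; slot 13 is free → place at 13.
119 hashes to 0; slot 0 is free → place at 0.
936 hashes to 1; slot 1 is free → place at 1.
856 hashes to 6; slot 6 is free → place at 6.
323 hashes to 0, h2=4; 0 taken → place at 4.
442 hashes to 0, h2=11; 0 taken → place at 11.
Table: [119, 936, ., 683, 323, ., 856, ., ., ., ., 442, ., 489, ., 831, .]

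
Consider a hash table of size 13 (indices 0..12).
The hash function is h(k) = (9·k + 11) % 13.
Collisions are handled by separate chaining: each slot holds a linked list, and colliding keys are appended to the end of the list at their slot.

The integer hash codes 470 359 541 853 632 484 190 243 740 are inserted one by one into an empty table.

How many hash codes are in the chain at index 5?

5

470 → bucket 3
359 → bucket 5
541 → bucket 5 (collision)
853 → bucket 5 (collision)
632 → bucket 5 (collision)
484 → bucket 12
190 → bucket 5 (collision)
243 → bucket 1
740 → bucket 2
Final buckets:
0: —
1: 243
2: 740
3: 470
4: —
5: 359 -> 541 -> 853 -> 632 -> 190
6: —
7: —
8: —
9: —
10: —
11: —
12: 484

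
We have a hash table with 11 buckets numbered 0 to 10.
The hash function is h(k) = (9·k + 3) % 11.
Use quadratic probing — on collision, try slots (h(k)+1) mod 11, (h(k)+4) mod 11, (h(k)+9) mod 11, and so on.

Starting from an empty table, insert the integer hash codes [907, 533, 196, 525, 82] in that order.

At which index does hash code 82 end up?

8

Insert 907: h=4, slot 4 empty -> index 4.
Insert 533: h=4, slot 4 occupied -> index 5.
Insert 196: h=7, slot 7 empty -> index 7.
Insert 525: h=9, slot 9 empty -> index 9.
Insert 82: h=4, slots 4,5 occupied -> index 8.
Table: [., ., ., ., 907, 533, ., 196, 82, 525, .]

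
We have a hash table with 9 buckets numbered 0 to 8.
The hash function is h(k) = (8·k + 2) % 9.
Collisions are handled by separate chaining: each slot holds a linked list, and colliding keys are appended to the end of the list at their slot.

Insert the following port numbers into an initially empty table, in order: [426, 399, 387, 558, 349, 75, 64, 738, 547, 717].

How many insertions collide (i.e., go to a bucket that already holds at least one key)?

Insert 426: h=8, bucket 8 empty → new chain.
Insert 399: h=8, bucket 8 nonempty → append to chain.
Insert 387: h=2, bucket 2 empty → new chain.
Insert 558: h=2, bucket 2 nonempty → append to chain.
Insert 349: h=4, bucket 4 empty → new chain.
Insert 75: h=8, bucket 8 nonempty → append to chain.
Insert 64: h=1, bucket 1 empty → new chain.
Insert 738: h=2, bucket 2 nonempty → append to chain.
Insert 547: h=4, bucket 4 nonempty → append to chain.
Insert 717: h=5, bucket 5 empty → new chain.
Final buckets:
0: .
1: 64
2: 387 -> 558 -> 738
3: .
4: 349 -> 547
5: 717
6: .
7: .
8: 426 -> 399 -> 75

5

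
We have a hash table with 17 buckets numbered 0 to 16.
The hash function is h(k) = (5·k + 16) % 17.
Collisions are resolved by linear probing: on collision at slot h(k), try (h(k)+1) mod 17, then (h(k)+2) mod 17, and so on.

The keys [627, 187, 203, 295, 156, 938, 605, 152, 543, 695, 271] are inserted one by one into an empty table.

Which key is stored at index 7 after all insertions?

Insert 627: h=6, slot 6 empty → index 6.
Insert 187: h=16, slot 16 empty → index 16.
Insert 203: h=11, slot 11 empty → index 11.
Insert 295: h=12, slot 12 empty → index 12.
Insert 156: h=14, slot 14 empty → index 14.
Insert 938: h=14, slot 14 occupied → index 15.
Insert 605: h=15, slots 15,16 occupied → index 0.
Insert 152: h=11, slots 11,12 occupied → index 13.
Insert 543: h=11, slots 11,12,13,14,15,16,0 occupied → index 1.
Insert 695: h=6, slot 6 occupied → index 7.
Insert 271: h=11, slots 11,12,13,14,15,16,0,1 occupied → index 2.
Table: [605, 543, 271, —, —, —, 627, 695, —, —, —, 203, 295, 152, 156, 938, 187]

695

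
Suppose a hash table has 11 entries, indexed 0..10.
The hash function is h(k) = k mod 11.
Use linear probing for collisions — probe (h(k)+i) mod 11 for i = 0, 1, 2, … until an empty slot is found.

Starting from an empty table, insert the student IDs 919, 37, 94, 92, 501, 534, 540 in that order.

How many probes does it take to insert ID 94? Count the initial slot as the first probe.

2

919: h=6 -> slot 6
37: h=4 -> slot 4
94: h=6, probe 6,7 -> slot 7
92: h=4, probe 4,5 -> slot 5
501: h=6, probe 6,7,8 -> slot 8
534: h=6, probe 6,7,8,9 -> slot 9
540: h=1 -> slot 1
Table: [∅, 540, ∅, ∅, 37, 92, 919, 94, 501, 534, ∅]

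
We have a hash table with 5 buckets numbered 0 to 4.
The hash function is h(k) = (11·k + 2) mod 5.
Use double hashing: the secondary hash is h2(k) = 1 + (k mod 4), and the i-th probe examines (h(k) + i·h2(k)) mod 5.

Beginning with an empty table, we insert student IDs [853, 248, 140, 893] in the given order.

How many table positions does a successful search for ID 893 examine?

853: h=0 => slot 0
248: h=0, h2=1, probe 0,1 => slot 1
140: h=2 => slot 2
893: h=0, h2=2, probe 0,2,4 => slot 4
Table: [853, 248, 140, —, 893]
Lookup 893: h=0, h2=2, probe 0,2,4 → found at 4.

3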